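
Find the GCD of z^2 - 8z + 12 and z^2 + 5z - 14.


Factor each:
  z^2 - 8z + 12 = (z - 2)(z - 6)
  z^2 + 5z - 14 = (z - 2)(z + 7)
Common monic factor: z - 2


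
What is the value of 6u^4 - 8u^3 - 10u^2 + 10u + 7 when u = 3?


Using direct substitution:
  6 * (3)^4 = 486
  -8 * (3)^3 = -216
  -10 * (3)^2 = -90
  10 * (3)^1 = 30
  constant: 7
Sum = 486 - 216 - 90 + 30 + 7 = 217


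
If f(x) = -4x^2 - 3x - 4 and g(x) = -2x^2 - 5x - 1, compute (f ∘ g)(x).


Substitute g(x) into f:
f(g(x)) = -4*(-2x^2 - 5x - 1)^2 + (-3)*(-2x^2 - 5x - 1) + (-4)
(-2x^2 - 5x - 1)^2 = 4x^4 + 20x^3 + 29x^2 + 10x + 1
Expand and combine: -16x^4 - 80x^3 - 110x^2 - 25x - 5


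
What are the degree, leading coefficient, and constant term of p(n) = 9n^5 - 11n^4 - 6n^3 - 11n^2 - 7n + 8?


Highest power of n is 5, with coefficient 9. Constant term is 8.
Degree = 5, leading coefficient = 9, constant term = 8


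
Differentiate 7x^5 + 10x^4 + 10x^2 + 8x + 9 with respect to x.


Apply the power rule term by term:
  d/dx(7x^5) = 35x^4
  d/dx(10x^4) = 40x^3
  d/dx(10x^2) = 20x
  d/dx(8x) = 8
  d/dx(9) = 0
p'(x) = 35x^4 + 40x^3 + 20x + 8


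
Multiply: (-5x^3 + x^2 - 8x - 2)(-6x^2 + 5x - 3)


Distribute each term of the first polynomial:
  (-5x^3)(-6x^2 + 5x - 3) = 30x^5 - 25x^4 + 15x^3
  (x^2)(-6x^2 + 5x - 3) = -6x^4 + 5x^3 - 3x^2
  (-8x)(-6x^2 + 5x - 3) = 48x^3 - 40x^2 + 24x
  (-2)(-6x^2 + 5x - 3) = 12x^2 - 10x + 6
Sum: 30x^5 - 31x^4 + 68x^3 - 31x^2 + 14x + 6


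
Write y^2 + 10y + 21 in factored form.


Roots satisfy r1 + r2 = -b/a = -10 and r1*r2 = c/a = 21.
So r1 = -3, r2 = -7.
y^2 + 10y + 21 = (y - r1)(y - r2) = (y + 3)(y + 7)


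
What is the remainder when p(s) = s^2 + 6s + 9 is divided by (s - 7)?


By the Remainder Theorem, the remainder equals p(7):
  1*(7)^2 = 49
  6*(7)^1 = 42
  constant: 9
Sum: 49 + 42 + 9 = 100


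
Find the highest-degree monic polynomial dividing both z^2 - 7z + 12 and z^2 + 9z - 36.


Factor each:
  z^2 - 7z + 12 = (z - 3)(z - 4)
  z^2 + 9z - 36 = (z - 3)(z + 12)
Common monic factor: z - 3


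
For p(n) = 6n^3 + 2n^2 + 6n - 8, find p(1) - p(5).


p(1) = 6
p(5) = 822
p(1) - p(5) = 6 - 822 = -816


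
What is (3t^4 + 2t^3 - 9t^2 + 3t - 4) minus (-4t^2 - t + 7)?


Distribute the minus sign:
  (3t^4 + 2t^3 - 9t^2 + 3t - 4)
- (-4t^2 - t + 7)
Negate second polynomial: 4t^2 + t - 7
Add: 3t^4 + 2t^3 - 5t^2 + 4t - 11


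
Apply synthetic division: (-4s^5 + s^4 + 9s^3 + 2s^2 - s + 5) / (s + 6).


Synthetic division with c = -6. Coefficients: -4, 1, 9, 2, -1, 5
Bring down -4.
  -4 * -6 = 24; 24 + 1 = 25
  25 * -6 = -150; -150 + 9 = -141
  -141 * -6 = 846; 846 + 2 = 848
  848 * -6 = -5088; -5088 - 1 = -5089
  -5089 * -6 = 30534; 30534 + 5 = 30539
Quotient: -4s^4 + 25s^3 - 141s^2 + 848s - 5089, Remainder: 30539


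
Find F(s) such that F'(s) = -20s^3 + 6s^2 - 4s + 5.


Reverse power rule on each term:
  ∫ -20s^3 ds = -5s^4
  ∫ 6s^2 ds = 2s^3
  ∫ -4s ds = -2s^2
  ∫ 5 ds = 5s
F(s) = -5s^4 + 2s^3 - 2s^2 + 5s + C


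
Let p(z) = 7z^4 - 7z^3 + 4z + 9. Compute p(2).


Using direct substitution:
  7 * (2)^4 = 112
  -7 * (2)^3 = -56
  0 * (2)^2 = 0
  4 * (2)^1 = 8
  constant: 9
Sum = 112 - 56 + 0 + 8 + 9 = 73


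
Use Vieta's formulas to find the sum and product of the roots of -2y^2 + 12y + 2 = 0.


For ay^2+by+c=0: sum = -b/a, product = c/a.
a=-2, b=12, c=2
Sum = -(12)/-2 = 6
Product = (2)/-2 = -1


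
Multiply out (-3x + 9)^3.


Expand (-3x + 9)^3 by repeated multiplication:
  (-3x + 9)^2 = 9x^2 - 54x + 81
= -27x^3 + 243x^2 - 729x + 729


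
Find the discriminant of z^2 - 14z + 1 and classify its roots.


D = b^2 - 4ac = (-14)^2 - 4(1)(1) = 196 - 4 = 192
Since D > 0: two distinct irrational roots


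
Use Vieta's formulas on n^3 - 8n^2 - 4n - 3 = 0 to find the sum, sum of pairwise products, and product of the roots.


Monic cubic n^3+bn^2+cn+d=0: sum=-b, pairwise sum=c, product=-d.
b=-8, c=-4, d=-3
r1+r2+r3 = 8
r1r2+r1r3+r2r3 = -4
r1r2r3 = 3


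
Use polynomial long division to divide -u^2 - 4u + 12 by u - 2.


(-u^2 - 4u + 12) / (u - 2)
Step 1: -u * (u - 2) = -u^2 + 2u; subtract.
Step 2: -6 * (u - 2) = -6u + 12; subtract.
Quotient: -u - 6, Remainder: 0


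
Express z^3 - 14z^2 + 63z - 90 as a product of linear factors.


Try integer roots (divisors of -90). z=5: p(5)=0.
Divide out (z - 5): quotient is z^2 - 9z + 18.
Factor the quadratic: (z - 3)(z - 6)
Result: (z - 5)(z - 3)(z - 6)


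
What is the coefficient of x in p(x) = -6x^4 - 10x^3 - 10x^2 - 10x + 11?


Read off the coefficient of x: -10


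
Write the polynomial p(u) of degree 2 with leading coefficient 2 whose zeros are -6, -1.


p(u) = 2(u + 6)(u + 1)
Expand: 2u^2 + 14u + 12


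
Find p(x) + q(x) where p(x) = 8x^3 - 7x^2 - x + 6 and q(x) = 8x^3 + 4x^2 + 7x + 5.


Align terms by degree and add:
  8x^3 - 7x^2 - x + 6
+ 8x^3 + 4x^2 + 7x + 5
= 16x^3 - 3x^2 + 6x + 11


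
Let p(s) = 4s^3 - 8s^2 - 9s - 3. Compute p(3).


Using direct substitution:
  4 * (3)^3 = 108
  -8 * (3)^2 = -72
  -9 * (3)^1 = -27
  constant: -3
Sum = 108 - 72 - 27 - 3 = 6


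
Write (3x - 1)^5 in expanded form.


Expand (3x - 1)^5 by repeated multiplication:
  (3x - 1)^2 = 9x^2 - 6x + 1
  (3x - 1)^3 = 27x^3 - 27x^2 + 9x - 1
  (3x - 1)^4 = 81x^4 - 108x^3 + 54x^2 - 12x + 1
= 243x^5 - 405x^4 + 270x^3 - 90x^2 + 15x - 1


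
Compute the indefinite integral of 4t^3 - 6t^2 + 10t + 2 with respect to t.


Reverse power rule on each term:
  ∫ 4t^3 dt = t^4
  ∫ -6t^2 dt = -2t^3
  ∫ 10t dt = 5t^2
  ∫ 2 dt = 2t
F(t) = t^4 - 2t^3 + 5t^2 + 2t + C


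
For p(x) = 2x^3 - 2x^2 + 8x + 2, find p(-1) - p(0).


p(-1) = -10
p(0) = 2
p(-1) - p(0) = -10 - 2 = -12


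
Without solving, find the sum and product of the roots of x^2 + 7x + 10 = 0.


For ax^2+bx+c=0: sum = -b/a, product = c/a.
a=1, b=7, c=10
Sum = -(7)/1 = -7
Product = (10)/1 = 10


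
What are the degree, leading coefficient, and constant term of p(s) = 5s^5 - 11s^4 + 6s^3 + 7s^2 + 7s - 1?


Highest power of s is 5, with coefficient 5. Constant term is -1.
Degree = 5, leading coefficient = 5, constant term = -1


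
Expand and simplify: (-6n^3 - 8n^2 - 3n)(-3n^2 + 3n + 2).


Distribute each term of the first polynomial:
  (-6n^3)(-3n^2 + 3n + 2) = 18n^5 - 18n^4 - 12n^3
  (-8n^2)(-3n^2 + 3n + 2) = 24n^4 - 24n^3 - 16n^2
  (-3n)(-3n^2 + 3n + 2) = 9n^3 - 9n^2 - 6n
Sum: 18n^5 + 6n^4 - 27n^3 - 25n^2 - 6n


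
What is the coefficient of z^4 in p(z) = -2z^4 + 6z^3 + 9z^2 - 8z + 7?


Read off the coefficient of z^4: -2


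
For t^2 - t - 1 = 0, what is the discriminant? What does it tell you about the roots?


D = b^2 - 4ac = (-1)^2 - 4(1)(-1) = 1 + 4 = 5
Since D > 0: two distinct irrational roots


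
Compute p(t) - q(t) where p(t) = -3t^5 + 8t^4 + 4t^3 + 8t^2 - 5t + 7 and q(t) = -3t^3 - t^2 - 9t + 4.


Distribute the minus sign:
  (-3t^5 + 8t^4 + 4t^3 + 8t^2 - 5t + 7)
- (-3t^3 - t^2 - 9t + 4)
Negate second polynomial: 3t^3 + t^2 + 9t - 4
Add: -3t^5 + 8t^4 + 7t^3 + 9t^2 + 4t + 3


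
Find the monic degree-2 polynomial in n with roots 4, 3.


p(n) = (n - 4)(n - 3)
Expand: n^2 - 7n + 12


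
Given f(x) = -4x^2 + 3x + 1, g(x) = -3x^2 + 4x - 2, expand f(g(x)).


Substitute g(x) into f:
f(g(x)) = -4*(-3x^2 + 4x - 2)^2 + 3*(-3x^2 + 4x - 2) + 1
(-3x^2 + 4x - 2)^2 = 9x^4 - 24x^3 + 28x^2 - 16x + 4
Expand and combine: -36x^4 + 96x^3 - 121x^2 + 76x - 21


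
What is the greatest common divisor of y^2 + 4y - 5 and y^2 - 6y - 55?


Factor each:
  y^2 + 4y - 5 = (y + 5)(y - 1)
  y^2 - 6y - 55 = (y + 5)(y - 11)
Common monic factor: y + 5


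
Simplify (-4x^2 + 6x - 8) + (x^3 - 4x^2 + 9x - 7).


Align terms by degree and add:
  -4x^2 + 6x - 8
+ x^3 - 4x^2 + 9x - 7
= x^3 - 8x^2 + 15x - 15


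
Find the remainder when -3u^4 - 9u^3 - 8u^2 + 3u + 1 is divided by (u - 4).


By the Remainder Theorem, the remainder equals p(4):
  -3*(4)^4 = -768
  -9*(4)^3 = -576
  -8*(4)^2 = -128
  3*(4)^1 = 12
  constant: 1
Sum: -768 - 576 - 128 + 12 + 1 = -1459


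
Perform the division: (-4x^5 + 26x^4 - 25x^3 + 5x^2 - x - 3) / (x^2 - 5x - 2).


(-4x^5 + 26x^4 - 25x^3 + 5x^2 - x - 3) / (x^2 - 5x - 2)
Step 1: -4x^3 * (x^2 - 5x - 2) = -4x^5 + 20x^4 + 8x^3; subtract.
Step 2: 6x^2 * (x^2 - 5x - 2) = 6x^4 - 30x^3 - 12x^2; subtract.
Step 3: -3x * (x^2 - 5x - 2) = -3x^3 + 15x^2 + 6x; subtract.
Step 4: 2 * (x^2 - 5x - 2) = 2x^2 - 10x - 4; subtract.
Quotient: -4x^3 + 6x^2 - 3x + 2, Remainder: 3x + 1


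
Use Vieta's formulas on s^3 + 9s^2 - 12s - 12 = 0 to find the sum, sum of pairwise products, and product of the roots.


Monic cubic s^3+bs^2+cs+d=0: sum=-b, pairwise sum=c, product=-d.
b=9, c=-12, d=-12
r1+r2+r3 = -9
r1r2+r1r3+r2r3 = -12
r1r2r3 = 12


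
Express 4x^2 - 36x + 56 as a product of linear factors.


Roots satisfy r1 + r2 = -b/a = 9 and r1*r2 = c/a = 14.
So r1 = 7, r2 = 2.
4x^2 - 36x + 56 = 4(x - r1)(x - r2) = 4(x - 7)(x - 2)


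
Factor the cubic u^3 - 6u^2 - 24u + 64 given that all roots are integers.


Try integer roots (divisors of 64). u=8: p(8)=0.
Divide out (u - 8): quotient is u^2 + 2u - 8.
Factor the quadratic: (u + 4)(u - 2)
Result: (u - 8)(u + 4)(u - 2)


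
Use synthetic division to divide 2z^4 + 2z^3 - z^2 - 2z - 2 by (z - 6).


Synthetic division with c = 6. Coefficients: 2, 2, -1, -2, -2
Bring down 2.
  2 * 6 = 12; 12 + 2 = 14
  14 * 6 = 84; 84 - 1 = 83
  83 * 6 = 498; 498 - 2 = 496
  496 * 6 = 2976; 2976 - 2 = 2974
Quotient: 2z^3 + 14z^2 + 83z + 496, Remainder: 2974


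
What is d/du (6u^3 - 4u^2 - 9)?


Apply the power rule term by term:
  d/du(6u^3) = 18u^2
  d/du(-4u^2) = -8u
  d/du(-9) = 0
p'(u) = 18u^2 - 8u


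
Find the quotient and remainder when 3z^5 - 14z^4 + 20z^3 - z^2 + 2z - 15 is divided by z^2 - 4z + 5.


(3z^5 - 14z^4 + 20z^3 - z^2 + 2z - 15) / (z^2 - 4z + 5)
Step 1: 3z^3 * (z^2 - 4z + 5) = 3z^5 - 12z^4 + 15z^3; subtract.
Step 2: -2z^2 * (z^2 - 4z + 5) = -2z^4 + 8z^3 - 10z^2; subtract.
Step 3: -3z * (z^2 - 4z + 5) = -3z^3 + 12z^2 - 15z; subtract.
Step 4: -3 * (z^2 - 4z + 5) = -3z^2 + 12z - 15; subtract.
Quotient: 3z^3 - 2z^2 - 3z - 3, Remainder: 5z


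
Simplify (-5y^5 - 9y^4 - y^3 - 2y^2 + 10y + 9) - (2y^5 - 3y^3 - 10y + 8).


Distribute the minus sign:
  (-5y^5 - 9y^4 - y^3 - 2y^2 + 10y + 9)
- (2y^5 - 3y^3 - 10y + 8)
Negate second polynomial: -2y^5 + 3y^3 + 10y - 8
Add: -7y^5 - 9y^4 + 2y^3 - 2y^2 + 20y + 1


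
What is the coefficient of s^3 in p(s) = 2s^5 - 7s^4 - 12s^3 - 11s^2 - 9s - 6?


Read off the coefficient of s^3: -12


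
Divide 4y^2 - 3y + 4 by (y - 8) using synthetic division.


Synthetic division with c = 8. Coefficients: 4, -3, 4
Bring down 4.
  4 * 8 = 32; 32 - 3 = 29
  29 * 8 = 232; 232 + 4 = 236
Quotient: 4y + 29, Remainder: 236


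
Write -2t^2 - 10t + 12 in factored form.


Roots satisfy r1 + r2 = -b/a = -5 and r1*r2 = c/a = -6.
So r1 = -6, r2 = 1.
-2t^2 - 10t + 12 = -2(t - r1)(t - r2) = -2(t + 6)(t - 1)


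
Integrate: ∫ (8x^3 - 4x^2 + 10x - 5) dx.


Reverse power rule on each term:
  ∫ 8x^3 dx = 2x^4
  ∫ -4x^2 dx = -(4/3)x^3
  ∫ 10x dx = 5x^2
  ∫ -5 dx = -5x
F(x) = 2x^4 - (4/3)x^3 + 5x^2 - 5x + C


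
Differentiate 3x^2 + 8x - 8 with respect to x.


Apply the power rule term by term:
  d/dx(3x^2) = 6x
  d/dx(8x) = 8
  d/dx(-8) = 0
p'(x) = 6x + 8


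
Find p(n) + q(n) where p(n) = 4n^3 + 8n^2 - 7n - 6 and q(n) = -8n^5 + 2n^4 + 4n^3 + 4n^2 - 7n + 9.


Align terms by degree and add:
  4n^3 + 8n^2 - 7n - 6
  -8n^5 + 2n^4 + 4n^3 + 4n^2 - 7n + 9
= -8n^5 + 2n^4 + 8n^3 + 12n^2 - 14n + 3


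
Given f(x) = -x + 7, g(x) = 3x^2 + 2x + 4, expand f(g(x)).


Substitute g(x) into f:
f(g(x)) = -1*(3x^2 + 2x + 4) + 7
Expand and combine: -3x^2 - 2x + 3


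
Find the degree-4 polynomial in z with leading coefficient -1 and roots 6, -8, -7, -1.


p(z) = -(z - 6)(z + 8)(z + 7)(z + 1)
Expand: -z^4 - 10z^3 + 25z^2 + 370z + 336


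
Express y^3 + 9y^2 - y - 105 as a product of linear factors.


Try integer roots (divisors of -105). y=-7: p(-7)=0.
Divide out (y + 7): quotient is y^2 + 2y - 15.
Factor the quadratic: (y - 3)(y + 5)
Result: (y + 7)(y - 3)(y + 5)


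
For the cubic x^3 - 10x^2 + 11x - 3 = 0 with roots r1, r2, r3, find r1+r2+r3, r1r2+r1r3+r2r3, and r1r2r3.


Monic cubic x^3+bx^2+cx+d=0: sum=-b, pairwise sum=c, product=-d.
b=-10, c=11, d=-3
r1+r2+r3 = 10
r1r2+r1r3+r2r3 = 11
r1r2r3 = 3


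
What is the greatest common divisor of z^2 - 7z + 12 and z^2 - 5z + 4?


Factor each:
  z^2 - 7z + 12 = (z - 4)(z - 3)
  z^2 - 5z + 4 = (z - 4)(z - 1)
Common monic factor: z - 4


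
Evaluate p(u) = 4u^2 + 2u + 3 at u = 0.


Using direct substitution:
  4 * (0)^2 = 0
  2 * (0)^1 = 0
  constant: 3
Sum = 0 + 0 + 3 = 3


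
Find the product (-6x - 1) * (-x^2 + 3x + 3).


Distribute each term of the first polynomial:
  (-6x)(-x^2 + 3x + 3) = 6x^3 - 18x^2 - 18x
  (-1)(-x^2 + 3x + 3) = x^2 - 3x - 3
Sum: 6x^3 - 17x^2 - 21x - 3


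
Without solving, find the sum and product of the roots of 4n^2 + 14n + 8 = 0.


For an^2+bn+c=0: sum = -b/a, product = c/a.
a=4, b=14, c=8
Sum = -(14)/4 = -7/2
Product = (8)/4 = 2


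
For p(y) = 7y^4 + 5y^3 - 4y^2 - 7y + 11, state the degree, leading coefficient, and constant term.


Highest power of y is 4, with coefficient 7. Constant term is 11.
Degree = 4, leading coefficient = 7, constant term = 11


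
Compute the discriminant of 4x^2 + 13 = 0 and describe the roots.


D = b^2 - 4ac = (0)^2 - 4(4)(13) = 0 - 208 = -208
Since D < 0: two complex conjugate roots (no real roots)


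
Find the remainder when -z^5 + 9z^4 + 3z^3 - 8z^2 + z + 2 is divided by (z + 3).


By the Remainder Theorem, the remainder equals p(-3):
  -1*(-3)^5 = 243
  9*(-3)^4 = 729
  3*(-3)^3 = -81
  -8*(-3)^2 = -72
  1*(-3)^1 = -3
  constant: 2
Sum: 243 + 729 - 81 - 72 - 3 + 2 = 818


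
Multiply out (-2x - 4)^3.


Expand (-2x - 4)^3 by repeated multiplication:
  (-2x - 4)^2 = 4x^2 + 16x + 16
= -8x^3 - 48x^2 - 96x - 64


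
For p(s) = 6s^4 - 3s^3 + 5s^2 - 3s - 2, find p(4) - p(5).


p(4) = 1410
p(5) = 3483
p(4) - p(5) = 1410 - 3483 = -2073


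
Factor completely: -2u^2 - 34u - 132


Roots satisfy r1 + r2 = -b/a = -17 and r1*r2 = c/a = 66.
So r1 = -6, r2 = -11.
-2u^2 - 34u - 132 = -2(u - r1)(u - r2) = -2(u + 6)(u + 11)


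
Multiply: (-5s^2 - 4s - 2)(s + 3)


Distribute each term of the first polynomial:
  (-5s^2)(s + 3) = -5s^3 - 15s^2
  (-4s)(s + 3) = -4s^2 - 12s
  (-2)(s + 3) = -2s - 6
Sum: -5s^3 - 19s^2 - 14s - 6


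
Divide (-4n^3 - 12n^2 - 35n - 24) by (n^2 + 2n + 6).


(-4n^3 - 12n^2 - 35n - 24) / (n^2 + 2n + 6)
Step 1: -4n * (n^2 + 2n + 6) = -4n^3 - 8n^2 - 24n; subtract.
Step 2: -4 * (n^2 + 2n + 6) = -4n^2 - 8n - 24; subtract.
Quotient: -4n - 4, Remainder: -3n


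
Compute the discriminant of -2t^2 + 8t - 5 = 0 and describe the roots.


D = b^2 - 4ac = (8)^2 - 4(-2)(-5) = 64 - 40 = 24
Since D > 0: two distinct irrational roots


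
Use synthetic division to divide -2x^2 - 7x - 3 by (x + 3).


Synthetic division with c = -3. Coefficients: -2, -7, -3
Bring down -2.
  -2 * -3 = 6; 6 - 7 = -1
  -1 * -3 = 3; 3 - 3 = 0
Quotient: -2x - 1, Remainder: 0


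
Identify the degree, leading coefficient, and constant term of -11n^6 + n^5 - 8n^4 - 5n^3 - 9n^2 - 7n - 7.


Highest power of n is 6, with coefficient -11. Constant term is -7.
Degree = 6, leading coefficient = -11, constant term = -7


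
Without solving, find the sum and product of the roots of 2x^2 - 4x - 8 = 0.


For ax^2+bx+c=0: sum = -b/a, product = c/a.
a=2, b=-4, c=-8
Sum = -(-4)/2 = 2
Product = (-8)/2 = -4


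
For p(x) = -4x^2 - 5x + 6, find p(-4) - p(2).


p(-4) = -38
p(2) = -20
p(-4) - p(2) = -38 + 20 = -18


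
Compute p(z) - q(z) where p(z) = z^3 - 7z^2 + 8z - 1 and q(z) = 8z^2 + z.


Distribute the minus sign:
  (z^3 - 7z^2 + 8z - 1)
- (8z^2 + z)
Negate second polynomial: -8z^2 - z
Add: z^3 - 15z^2 + 7z - 1


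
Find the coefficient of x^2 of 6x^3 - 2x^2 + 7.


Read off the coefficient of x^2: -2


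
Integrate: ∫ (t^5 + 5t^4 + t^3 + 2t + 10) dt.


Reverse power rule on each term:
  ∫ t^5 dt = (1/6)t^6
  ∫ 5t^4 dt = t^5
  ∫ t^3 dt = (1/4)t^4
  ∫ 2t dt = t^2
  ∫ 10 dt = 10t
F(t) = (1/6)t^6 + t^5 + (1/4)t^4 + t^2 + 10t + C


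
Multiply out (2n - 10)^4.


Expand (2n - 10)^4 by repeated multiplication:
  (2n - 10)^2 = 4n^2 - 40n + 100
  (2n - 10)^3 = 8n^3 - 120n^2 + 600n - 1000
= 16n^4 - 320n^3 + 2400n^2 - 8000n + 10000


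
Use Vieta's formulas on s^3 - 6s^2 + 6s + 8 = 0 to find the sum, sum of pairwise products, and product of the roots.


Monic cubic s^3+bs^2+cs+d=0: sum=-b, pairwise sum=c, product=-d.
b=-6, c=6, d=8
r1+r2+r3 = 6
r1r2+r1r3+r2r3 = 6
r1r2r3 = -8


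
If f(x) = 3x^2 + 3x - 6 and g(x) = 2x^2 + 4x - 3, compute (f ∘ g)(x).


Substitute g(x) into f:
f(g(x)) = 3*(2x^2 + 4x - 3)^2 + 3*(2x^2 + 4x - 3) + (-6)
(2x^2 + 4x - 3)^2 = 4x^4 + 16x^3 + 4x^2 - 24x + 9
Expand and combine: 12x^4 + 48x^3 + 18x^2 - 60x + 12


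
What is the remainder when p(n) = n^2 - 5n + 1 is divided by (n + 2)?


By the Remainder Theorem, the remainder equals p(-2):
  1*(-2)^2 = 4
  -5*(-2)^1 = 10
  constant: 1
Sum: 4 + 10 + 1 = 15


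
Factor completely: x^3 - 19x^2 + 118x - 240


Try integer roots (divisors of -240). x=8: p(8)=0.
Divide out (x - 8): quotient is x^2 - 11x + 30.
Factor the quadratic: (x - 5)(x - 6)
Result: (x - 8)(x - 5)(x - 6)


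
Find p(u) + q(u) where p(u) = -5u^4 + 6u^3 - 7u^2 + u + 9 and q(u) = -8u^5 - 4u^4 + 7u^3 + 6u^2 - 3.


Align terms by degree and add:
  -5u^4 + 6u^3 - 7u^2 + u + 9
  -8u^5 - 4u^4 + 7u^3 + 6u^2 - 3
= -8u^5 - 9u^4 + 13u^3 - u^2 + u + 6


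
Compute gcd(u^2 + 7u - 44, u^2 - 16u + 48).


Factor each:
  u^2 + 7u - 44 = (u - 4)(u + 11)
  u^2 - 16u + 48 = (u - 4)(u - 12)
Common monic factor: u - 4


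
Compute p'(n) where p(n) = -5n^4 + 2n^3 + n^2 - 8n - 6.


Apply the power rule term by term:
  d/dn(-5n^4) = -20n^3
  d/dn(2n^3) = 6n^2
  d/dn(n^2) = 2n
  d/dn(-8n) = -8
  d/dn(-6) = 0
p'(n) = -20n^3 + 6n^2 + 2n - 8


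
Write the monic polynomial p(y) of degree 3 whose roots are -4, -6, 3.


p(y) = (y + 4)(y + 6)(y - 3)
Expand: y^3 + 7y^2 - 6y - 72


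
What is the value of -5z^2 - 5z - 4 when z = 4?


Using direct substitution:
  -5 * (4)^2 = -80
  -5 * (4)^1 = -20
  constant: -4
Sum = -80 - 20 - 4 = -104


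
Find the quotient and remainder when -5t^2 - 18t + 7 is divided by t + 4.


(-5t^2 - 18t + 7) / (t + 4)
Step 1: -5t * (t + 4) = -5t^2 - 20t; subtract.
Step 2: 2 * (t + 4) = 2t + 8; subtract.
Quotient: -5t + 2, Remainder: -1


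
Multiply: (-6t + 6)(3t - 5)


Distribute each term of the first polynomial:
  (-6t)(3t - 5) = -18t^2 + 30t
  (6)(3t - 5) = 18t - 30
Sum: -18t^2 + 48t - 30


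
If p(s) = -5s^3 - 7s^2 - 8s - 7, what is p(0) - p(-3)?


p(0) = -7
p(-3) = 89
p(0) - p(-3) = -7 - 89 = -96


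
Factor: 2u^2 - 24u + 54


Roots satisfy r1 + r2 = -b/a = 12 and r1*r2 = c/a = 27.
So r1 = 9, r2 = 3.
2u^2 - 24u + 54 = 2(u - r1)(u - r2) = 2(u - 9)(u - 3)


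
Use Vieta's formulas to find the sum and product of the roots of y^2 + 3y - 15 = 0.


For ay^2+by+c=0: sum = -b/a, product = c/a.
a=1, b=3, c=-15
Sum = -(3)/1 = -3
Product = (-15)/1 = -15


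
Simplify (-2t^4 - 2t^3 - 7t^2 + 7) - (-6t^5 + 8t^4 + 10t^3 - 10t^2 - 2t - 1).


Distribute the minus sign:
  (-2t^4 - 2t^3 - 7t^2 + 7)
- (-6t^5 + 8t^4 + 10t^3 - 10t^2 - 2t - 1)
Negate second polynomial: 6t^5 - 8t^4 - 10t^3 + 10t^2 + 2t + 1
Add: 6t^5 - 10t^4 - 12t^3 + 3t^2 + 2t + 8


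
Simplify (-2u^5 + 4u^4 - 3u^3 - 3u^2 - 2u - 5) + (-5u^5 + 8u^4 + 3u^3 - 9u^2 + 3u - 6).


Align terms by degree and add:
  -2u^5 + 4u^4 - 3u^3 - 3u^2 - 2u - 5
  -5u^5 + 8u^4 + 3u^3 - 9u^2 + 3u - 6
= -7u^5 + 12u^4 - 12u^2 + u - 11


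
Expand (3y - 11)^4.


Expand (3y - 11)^4 by repeated multiplication:
  (3y - 11)^2 = 9y^2 - 66y + 121
  (3y - 11)^3 = 27y^3 - 297y^2 + 1089y - 1331
= 81y^4 - 1188y^3 + 6534y^2 - 15972y + 14641


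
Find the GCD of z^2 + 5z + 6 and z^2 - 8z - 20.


Factor each:
  z^2 + 5z + 6 = (z + 2)(z + 3)
  z^2 - 8z - 20 = (z + 2)(z - 10)
Common monic factor: z + 2


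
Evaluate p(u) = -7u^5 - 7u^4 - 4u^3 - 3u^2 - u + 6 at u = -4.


Using direct substitution:
  -7 * (-4)^5 = 7168
  -7 * (-4)^4 = -1792
  -4 * (-4)^3 = 256
  -3 * (-4)^2 = -48
  -1 * (-4)^1 = 4
  constant: 6
Sum = 7168 - 1792 + 256 - 48 + 4 + 6 = 5594


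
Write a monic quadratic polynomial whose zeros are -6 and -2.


p(t) = (t + 6)(t + 2)
Expand: t^2 + 8t + 12


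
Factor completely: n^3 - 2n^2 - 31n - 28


Try integer roots (divisors of -28). n=7: p(7)=0.
Divide out (n - 7): quotient is n^2 + 5n + 4.
Factor the quadratic: (n + 1)(n + 4)
Result: (n - 7)(n + 1)(n + 4)


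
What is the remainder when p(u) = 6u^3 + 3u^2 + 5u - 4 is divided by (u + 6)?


By the Remainder Theorem, the remainder equals p(-6):
  6*(-6)^3 = -1296
  3*(-6)^2 = 108
  5*(-6)^1 = -30
  constant: -4
Sum: -1296 + 108 - 30 - 4 = -1222


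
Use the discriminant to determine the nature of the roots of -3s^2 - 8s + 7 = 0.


D = b^2 - 4ac = (-8)^2 - 4(-3)(7) = 64 + 84 = 148
Since D > 0: two distinct irrational roots


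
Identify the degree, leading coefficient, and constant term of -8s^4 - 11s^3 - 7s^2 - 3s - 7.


Highest power of s is 4, with coefficient -8. Constant term is -7.
Degree = 4, leading coefficient = -8, constant term = -7


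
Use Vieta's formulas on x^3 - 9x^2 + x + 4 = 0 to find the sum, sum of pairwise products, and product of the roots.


Monic cubic x^3+bx^2+cx+d=0: sum=-b, pairwise sum=c, product=-d.
b=-9, c=1, d=4
r1+r2+r3 = 9
r1r2+r1r3+r2r3 = 1
r1r2r3 = -4


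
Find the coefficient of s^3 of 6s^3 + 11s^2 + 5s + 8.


Read off the coefficient of s^3: 6


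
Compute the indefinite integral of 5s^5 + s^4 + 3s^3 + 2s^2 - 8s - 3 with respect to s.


Reverse power rule on each term:
  ∫ 5s^5 ds = (5/6)s^6
  ∫ s^4 ds = (1/5)s^5
  ∫ 3s^3 ds = (3/4)s^4
  ∫ 2s^2 ds = (2/3)s^3
  ∫ -8s ds = -4s^2
  ∫ -3 ds = -3s
F(s) = (5/6)s^6 + (1/5)s^5 + (3/4)s^4 + (2/3)s^3 - 4s^2 - 3s + C


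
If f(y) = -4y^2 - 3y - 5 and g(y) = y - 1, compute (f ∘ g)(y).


Substitute g(y) into f:
f(g(y)) = -4*(y - 1)^2 + (-3)*(y - 1) + (-5)
(y - 1)^2 = y^2 - 2y + 1
Expand and combine: -4y^2 + 5y - 6


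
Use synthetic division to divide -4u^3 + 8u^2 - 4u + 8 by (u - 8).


Synthetic division with c = 8. Coefficients: -4, 8, -4, 8
Bring down -4.
  -4 * 8 = -32; -32 + 8 = -24
  -24 * 8 = -192; -192 - 4 = -196
  -196 * 8 = -1568; -1568 + 8 = -1560
Quotient: -4u^2 - 24u - 196, Remainder: -1560


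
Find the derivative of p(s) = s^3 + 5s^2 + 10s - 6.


Apply the power rule term by term:
  d/ds(s^3) = 3s^2
  d/ds(5s^2) = 10s
  d/ds(10s) = 10
  d/ds(-6) = 0
p'(s) = 3s^2 + 10s + 10


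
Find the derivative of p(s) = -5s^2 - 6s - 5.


Apply the power rule term by term:
  d/ds(-5s^2) = -10s
  d/ds(-6s) = -6
  d/ds(-5) = 0
p'(s) = -10s - 6


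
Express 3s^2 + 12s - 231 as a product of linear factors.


Roots satisfy r1 + r2 = -b/a = -4 and r1*r2 = c/a = -77.
So r1 = -11, r2 = 7.
3s^2 + 12s - 231 = 3(s - r1)(s - r2) = 3(s + 11)(s - 7)


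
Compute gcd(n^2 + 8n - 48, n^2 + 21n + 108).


Factor each:
  n^2 + 8n - 48 = (n + 12)(n - 4)
  n^2 + 21n + 108 = (n + 12)(n + 9)
Common monic factor: n + 12


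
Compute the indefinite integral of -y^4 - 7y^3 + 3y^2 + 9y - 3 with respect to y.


Reverse power rule on each term:
  ∫ -y^4 dy = -(1/5)y^5
  ∫ -7y^3 dy = -(7/4)y^4
  ∫ 3y^2 dy = y^3
  ∫ 9y dy = (9/2)y^2
  ∫ -3 dy = -3y
F(y) = -(1/5)y^5 - (7/4)y^4 + y^3 + (9/2)y^2 - 3y + C


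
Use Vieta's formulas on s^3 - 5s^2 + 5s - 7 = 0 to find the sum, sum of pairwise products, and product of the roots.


Monic cubic s^3+bs^2+cs+d=0: sum=-b, pairwise sum=c, product=-d.
b=-5, c=5, d=-7
r1+r2+r3 = 5
r1r2+r1r3+r2r3 = 5
r1r2r3 = 7


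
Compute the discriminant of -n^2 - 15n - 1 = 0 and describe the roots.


D = b^2 - 4ac = (-15)^2 - 4(-1)(-1) = 225 - 4 = 221
Since D > 0: two distinct irrational roots


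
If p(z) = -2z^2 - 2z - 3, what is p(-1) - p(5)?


p(-1) = -3
p(5) = -63
p(-1) - p(5) = -3 + 63 = 60


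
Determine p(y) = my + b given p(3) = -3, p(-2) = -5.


p(y) = my + b. Using p(3)=-3, p(-2)=-5:
m = (-3 + 5)/(3 + 2) = 2/5 = 2/5
b = -3 - m*(3) = -3 - 6/5 = -21/5
p(y) = (2/5)y - (21/5)


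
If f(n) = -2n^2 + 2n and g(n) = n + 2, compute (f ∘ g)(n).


Substitute g(n) into f:
f(g(n)) = -2*(n + 2)^2 + 2*(n + 2)
(n + 2)^2 = n^2 + 4n + 4
Expand and combine: -2n^2 - 6n - 4


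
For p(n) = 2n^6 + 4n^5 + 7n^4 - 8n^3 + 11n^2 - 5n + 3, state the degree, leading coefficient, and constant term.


Highest power of n is 6, with coefficient 2. Constant term is 3.
Degree = 6, leading coefficient = 2, constant term = 3


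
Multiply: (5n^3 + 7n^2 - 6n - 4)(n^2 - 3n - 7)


Distribute each term of the first polynomial:
  (5n^3)(n^2 - 3n - 7) = 5n^5 - 15n^4 - 35n^3
  (7n^2)(n^2 - 3n - 7) = 7n^4 - 21n^3 - 49n^2
  (-6n)(n^2 - 3n - 7) = -6n^3 + 18n^2 + 42n
  (-4)(n^2 - 3n - 7) = -4n^2 + 12n + 28
Sum: 5n^5 - 8n^4 - 62n^3 - 35n^2 + 54n + 28


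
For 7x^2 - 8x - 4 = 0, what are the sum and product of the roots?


For ax^2+bx+c=0: sum = -b/a, product = c/a.
a=7, b=-8, c=-4
Sum = -(-8)/7 = 8/7
Product = (-4)/7 = -4/7


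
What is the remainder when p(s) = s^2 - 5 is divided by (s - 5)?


By the Remainder Theorem, the remainder equals p(5):
  1*(5)^2 = 25
  0*(5)^1 = 0
  constant: -5
Sum: 25 + 0 - 5 = 20


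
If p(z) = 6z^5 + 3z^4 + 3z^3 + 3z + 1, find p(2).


Using direct substitution:
  6 * (2)^5 = 192
  3 * (2)^4 = 48
  3 * (2)^3 = 24
  0 * (2)^2 = 0
  3 * (2)^1 = 6
  constant: 1
Sum = 192 + 48 + 24 + 0 + 6 + 1 = 271


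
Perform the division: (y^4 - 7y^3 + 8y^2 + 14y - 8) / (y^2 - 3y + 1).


(y^4 - 7y^3 + 8y^2 + 14y - 8) / (y^2 - 3y + 1)
Step 1: y^2 * (y^2 - 3y + 1) = y^4 - 3y^3 + y^2; subtract.
Step 2: -4y * (y^2 - 3y + 1) = -4y^3 + 12y^2 - 4y; subtract.
Step 3: -5 * (y^2 - 3y + 1) = -5y^2 + 15y - 5; subtract.
Quotient: y^2 - 4y - 5, Remainder: 3y - 3


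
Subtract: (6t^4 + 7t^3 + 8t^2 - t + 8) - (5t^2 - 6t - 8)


Distribute the minus sign:
  (6t^4 + 7t^3 + 8t^2 - t + 8)
- (5t^2 - 6t - 8)
Negate second polynomial: -5t^2 + 6t + 8
Add: 6t^4 + 7t^3 + 3t^2 + 5t + 16


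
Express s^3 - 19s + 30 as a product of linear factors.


Try integer roots (divisors of 30). s=2: p(2)=0.
Divide out (s - 2): quotient is s^2 + 2s - 15.
Factor the quadratic: (s + 5)(s - 3)
Result: (s - 2)(s + 5)(s - 3)


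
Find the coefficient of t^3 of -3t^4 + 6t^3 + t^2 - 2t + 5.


Read off the coefficient of t^3: 6


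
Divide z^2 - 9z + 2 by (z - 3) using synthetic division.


Synthetic division with c = 3. Coefficients: 1, -9, 2
Bring down 1.
  1 * 3 = 3; 3 - 9 = -6
  -6 * 3 = -18; -18 + 2 = -16
Quotient: z - 6, Remainder: -16


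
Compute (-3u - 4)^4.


Expand (-3u - 4)^4 by repeated multiplication:
  (-3u - 4)^2 = 9u^2 + 24u + 16
  (-3u - 4)^3 = -27u^3 - 108u^2 - 144u - 64
= 81u^4 + 432u^3 + 864u^2 + 768u + 256


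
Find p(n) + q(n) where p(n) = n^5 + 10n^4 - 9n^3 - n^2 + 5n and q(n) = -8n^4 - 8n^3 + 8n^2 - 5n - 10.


Align terms by degree and add:
  n^5 + 10n^4 - 9n^3 - n^2 + 5n
  -8n^4 - 8n^3 + 8n^2 - 5n - 10
= n^5 + 2n^4 - 17n^3 + 7n^2 - 10


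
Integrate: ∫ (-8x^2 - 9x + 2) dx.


Reverse power rule on each term:
  ∫ -8x^2 dx = -(8/3)x^3
  ∫ -9x dx = -(9/2)x^2
  ∫ 2 dx = 2x
F(x) = -(8/3)x^3 - (9/2)x^2 + 2x + C


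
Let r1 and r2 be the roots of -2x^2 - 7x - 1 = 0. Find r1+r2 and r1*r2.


For ax^2+bx+c=0: sum = -b/a, product = c/a.
a=-2, b=-7, c=-1
Sum = -(-7)/-2 = -7/2
Product = (-1)/-2 = 1/2


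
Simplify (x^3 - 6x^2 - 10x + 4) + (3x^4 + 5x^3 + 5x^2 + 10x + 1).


Align terms by degree and add:
  x^3 - 6x^2 - 10x + 4
+ 3x^4 + 5x^3 + 5x^2 + 10x + 1
= 3x^4 + 6x^3 - x^2 + 5


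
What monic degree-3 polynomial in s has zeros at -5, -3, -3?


p(s) = (s + 5)(s + 3)(s + 3)
Expand: s^3 + 11s^2 + 39s + 45


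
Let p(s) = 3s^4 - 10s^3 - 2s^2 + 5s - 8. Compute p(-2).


Using direct substitution:
  3 * (-2)^4 = 48
  -10 * (-2)^3 = 80
  -2 * (-2)^2 = -8
  5 * (-2)^1 = -10
  constant: -8
Sum = 48 + 80 - 8 - 10 - 8 = 102


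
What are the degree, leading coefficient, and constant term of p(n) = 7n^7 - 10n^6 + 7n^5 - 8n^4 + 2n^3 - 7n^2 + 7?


Highest power of n is 7, with coefficient 7. Constant term is 7.
Degree = 7, leading coefficient = 7, constant term = 7


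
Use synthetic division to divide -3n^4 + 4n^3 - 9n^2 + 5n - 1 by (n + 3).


Synthetic division with c = -3. Coefficients: -3, 4, -9, 5, -1
Bring down -3.
  -3 * -3 = 9; 9 + 4 = 13
  13 * -3 = -39; -39 - 9 = -48
  -48 * -3 = 144; 144 + 5 = 149
  149 * -3 = -447; -447 - 1 = -448
Quotient: -3n^3 + 13n^2 - 48n + 149, Remainder: -448


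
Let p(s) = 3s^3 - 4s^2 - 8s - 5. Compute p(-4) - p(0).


p(-4) = -229
p(0) = -5
p(-4) - p(0) = -229 + 5 = -224


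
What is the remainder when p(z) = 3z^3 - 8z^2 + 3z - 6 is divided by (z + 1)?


By the Remainder Theorem, the remainder equals p(-1):
  3*(-1)^3 = -3
  -8*(-1)^2 = -8
  3*(-1)^1 = -3
  constant: -6
Sum: -3 - 8 - 3 - 6 = -20


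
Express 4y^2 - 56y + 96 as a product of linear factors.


Roots satisfy r1 + r2 = -b/a = 14 and r1*r2 = c/a = 24.
So r1 = 2, r2 = 12.
4y^2 - 56y + 96 = 4(y - r1)(y - r2) = 4(y - 2)(y - 12)


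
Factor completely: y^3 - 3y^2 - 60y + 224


Try integer roots (divisors of 224). y=7: p(7)=0.
Divide out (y - 7): quotient is y^2 + 4y - 32.
Factor the quadratic: (y - 4)(y + 8)
Result: (y - 7)(y - 4)(y + 8)


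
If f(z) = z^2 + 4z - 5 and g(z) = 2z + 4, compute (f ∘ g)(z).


Substitute g(z) into f:
f(g(z)) = 1*(2z + 4)^2 + 4*(2z + 4) + (-5)
(2z + 4)^2 = 4z^2 + 16z + 16
Expand and combine: 4z^2 + 24z + 27


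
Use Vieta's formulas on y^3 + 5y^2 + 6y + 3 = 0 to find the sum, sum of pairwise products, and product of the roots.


Monic cubic y^3+by^2+cy+d=0: sum=-b, pairwise sum=c, product=-d.
b=5, c=6, d=3
r1+r2+r3 = -5
r1r2+r1r3+r2r3 = 6
r1r2r3 = -3


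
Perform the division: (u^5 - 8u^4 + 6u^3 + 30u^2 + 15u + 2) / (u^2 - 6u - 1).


(u^5 - 8u^4 + 6u^3 + 30u^2 + 15u + 2) / (u^2 - 6u - 1)
Step 1: u^3 * (u^2 - 6u - 1) = u^5 - 6u^4 - u^3; subtract.
Step 2: -2u^2 * (u^2 - 6u - 1) = -2u^4 + 12u^3 + 2u^2; subtract.
Step 3: -5u * (u^2 - 6u - 1) = -5u^3 + 30u^2 + 5u; subtract.
Step 4: -2 * (u^2 - 6u - 1) = -2u^2 + 12u + 2; subtract.
Quotient: u^3 - 2u^2 - 5u - 2, Remainder: -2u


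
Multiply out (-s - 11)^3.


Expand (-s - 11)^3 by repeated multiplication:
  (-s - 11)^2 = s^2 + 22s + 121
= -s^3 - 33s^2 - 363s - 1331


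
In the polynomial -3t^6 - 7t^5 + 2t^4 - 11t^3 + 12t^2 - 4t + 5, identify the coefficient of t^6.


Read off the coefficient of t^6: -3


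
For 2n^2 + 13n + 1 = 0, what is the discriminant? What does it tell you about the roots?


D = b^2 - 4ac = (13)^2 - 4(2)(1) = 169 - 8 = 161
Since D > 0: two distinct irrational roots


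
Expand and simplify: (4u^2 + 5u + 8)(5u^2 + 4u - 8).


Distribute each term of the first polynomial:
  (4u^2)(5u^2 + 4u - 8) = 20u^4 + 16u^3 - 32u^2
  (5u)(5u^2 + 4u - 8) = 25u^3 + 20u^2 - 40u
  (8)(5u^2 + 4u - 8) = 40u^2 + 32u - 64
Sum: 20u^4 + 41u^3 + 28u^2 - 8u - 64


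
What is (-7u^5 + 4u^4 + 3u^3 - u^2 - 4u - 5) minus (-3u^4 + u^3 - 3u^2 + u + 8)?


Distribute the minus sign:
  (-7u^5 + 4u^4 + 3u^3 - u^2 - 4u - 5)
- (-3u^4 + u^3 - 3u^2 + u + 8)
Negate second polynomial: 3u^4 - u^3 + 3u^2 - u - 8
Add: -7u^5 + 7u^4 + 2u^3 + 2u^2 - 5u - 13


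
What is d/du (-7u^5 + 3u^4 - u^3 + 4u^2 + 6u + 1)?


Apply the power rule term by term:
  d/du(-7u^5) = -35u^4
  d/du(3u^4) = 12u^3
  d/du(-u^3) = -3u^2
  d/du(4u^2) = 8u
  d/du(6u) = 6
  d/du(1) = 0
p'(u) = -35u^4 + 12u^3 - 3u^2 + 8u + 6


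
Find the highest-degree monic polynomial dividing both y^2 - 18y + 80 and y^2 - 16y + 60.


Factor each:
  y^2 - 18y + 80 = (y - 10)(y - 8)
  y^2 - 16y + 60 = (y - 10)(y - 6)
Common monic factor: y - 10


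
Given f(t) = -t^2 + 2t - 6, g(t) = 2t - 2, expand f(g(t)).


Substitute g(t) into f:
f(g(t)) = -1*(2t - 2)^2 + 2*(2t - 2) + (-6)
(2t - 2)^2 = 4t^2 - 8t + 4
Expand and combine: -4t^2 + 12t - 14


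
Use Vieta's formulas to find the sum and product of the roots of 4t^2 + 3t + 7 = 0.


For at^2+bt+c=0: sum = -b/a, product = c/a.
a=4, b=3, c=7
Sum = -(3)/4 = -3/4
Product = (7)/4 = 7/4


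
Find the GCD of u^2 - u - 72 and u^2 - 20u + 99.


Factor each:
  u^2 - u - 72 = (u - 9)(u + 8)
  u^2 - 20u + 99 = (u - 9)(u - 11)
Common monic factor: u - 9


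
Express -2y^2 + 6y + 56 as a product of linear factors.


Roots satisfy r1 + r2 = -b/a = 3 and r1*r2 = c/a = -28.
So r1 = 7, r2 = -4.
-2y^2 + 6y + 56 = -2(y - r1)(y - r2) = -2(y - 7)(y + 4)


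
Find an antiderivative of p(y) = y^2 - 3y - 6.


Reverse power rule on each term:
  ∫ y^2 dy = (1/3)y^3
  ∫ -3y dy = -(3/2)y^2
  ∫ -6 dy = -6y
F(y) = (1/3)y^3 - (3/2)y^2 - 6y + C


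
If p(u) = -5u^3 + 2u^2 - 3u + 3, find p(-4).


Using direct substitution:
  -5 * (-4)^3 = 320
  2 * (-4)^2 = 32
  -3 * (-4)^1 = 12
  constant: 3
Sum = 320 + 32 + 12 + 3 = 367


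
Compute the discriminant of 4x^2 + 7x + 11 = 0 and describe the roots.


D = b^2 - 4ac = (7)^2 - 4(4)(11) = 49 - 176 = -127
Since D < 0: two complex conjugate roots (no real roots)


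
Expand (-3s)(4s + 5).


Distribute each term of the first polynomial:
  (-3s)(4s + 5) = -12s^2 - 15s
Sum: -12s^2 - 15s


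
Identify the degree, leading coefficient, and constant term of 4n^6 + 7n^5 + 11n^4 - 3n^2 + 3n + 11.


Highest power of n is 6, with coefficient 4. Constant term is 11.
Degree = 6, leading coefficient = 4, constant term = 11


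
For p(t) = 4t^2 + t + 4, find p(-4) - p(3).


p(-4) = 64
p(3) = 43
p(-4) - p(3) = 64 - 43 = 21


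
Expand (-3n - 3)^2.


Expand (-3n - 3)^2 by repeated multiplication:
= 9n^2 + 18n + 9


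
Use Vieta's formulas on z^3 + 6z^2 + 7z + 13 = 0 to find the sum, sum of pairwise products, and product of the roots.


Monic cubic z^3+bz^2+cz+d=0: sum=-b, pairwise sum=c, product=-d.
b=6, c=7, d=13
r1+r2+r3 = -6
r1r2+r1r3+r2r3 = 7
r1r2r3 = -13


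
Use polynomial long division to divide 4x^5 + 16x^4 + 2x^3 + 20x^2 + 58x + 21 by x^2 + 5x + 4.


(4x^5 + 16x^4 + 2x^3 + 20x^2 + 58x + 21) / (x^2 + 5x + 4)
Step 1: 4x^3 * (x^2 + 5x + 4) = 4x^5 + 20x^4 + 16x^3; subtract.
Step 2: -4x^2 * (x^2 + 5x + 4) = -4x^4 - 20x^3 - 16x^2; subtract.
Step 3: 6x * (x^2 + 5x + 4) = 6x^3 + 30x^2 + 24x; subtract.
Step 4: 6 * (x^2 + 5x + 4) = 6x^2 + 30x + 24; subtract.
Quotient: 4x^3 - 4x^2 + 6x + 6, Remainder: 4x - 3


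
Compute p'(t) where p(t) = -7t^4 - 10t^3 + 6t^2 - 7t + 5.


Apply the power rule term by term:
  d/dt(-7t^4) = -28t^3
  d/dt(-10t^3) = -30t^2
  d/dt(6t^2) = 12t
  d/dt(-7t) = -7
  d/dt(5) = 0
p'(t) = -28t^3 - 30t^2 + 12t - 7


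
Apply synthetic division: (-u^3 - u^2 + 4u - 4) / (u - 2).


Synthetic division with c = 2. Coefficients: -1, -1, 4, -4
Bring down -1.
  -1 * 2 = -2; -2 - 1 = -3
  -3 * 2 = -6; -6 + 4 = -2
  -2 * 2 = -4; -4 - 4 = -8
Quotient: -u^2 - 3u - 2, Remainder: -8


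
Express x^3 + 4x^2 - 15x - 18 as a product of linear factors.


Try integer roots (divisors of -18). x=-6: p(-6)=0.
Divide out (x + 6): quotient is x^2 - 2x - 3.
Factor the quadratic: (x + 1)(x - 3)
Result: (x + 6)(x + 1)(x - 3)


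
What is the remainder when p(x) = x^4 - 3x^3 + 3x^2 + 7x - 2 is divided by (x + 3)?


By the Remainder Theorem, the remainder equals p(-3):
  1*(-3)^4 = 81
  -3*(-3)^3 = 81
  3*(-3)^2 = 27
  7*(-3)^1 = -21
  constant: -2
Sum: 81 + 81 + 27 - 21 - 2 = 166


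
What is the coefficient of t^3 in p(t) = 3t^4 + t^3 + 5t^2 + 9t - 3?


Read off the coefficient of t^3: 1


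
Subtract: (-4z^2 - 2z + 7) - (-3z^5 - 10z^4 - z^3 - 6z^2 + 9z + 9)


Distribute the minus sign:
  (-4z^2 - 2z + 7)
- (-3z^5 - 10z^4 - z^3 - 6z^2 + 9z + 9)
Negate second polynomial: 3z^5 + 10z^4 + z^3 + 6z^2 - 9z - 9
Add: 3z^5 + 10z^4 + z^3 + 2z^2 - 11z - 2


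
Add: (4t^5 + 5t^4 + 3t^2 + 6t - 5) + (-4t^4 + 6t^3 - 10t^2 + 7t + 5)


Align terms by degree and add:
  4t^5 + 5t^4 + 3t^2 + 6t - 5
  -4t^4 + 6t^3 - 10t^2 + 7t + 5
= 4t^5 + t^4 + 6t^3 - 7t^2 + 13t


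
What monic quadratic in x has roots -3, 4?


p(x) = (x + 3)(x - 4)
Expand: x^2 - x - 12


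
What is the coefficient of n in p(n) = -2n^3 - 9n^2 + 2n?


Read off the coefficient of n: 2


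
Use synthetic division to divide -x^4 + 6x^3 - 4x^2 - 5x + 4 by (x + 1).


Synthetic division with c = -1. Coefficients: -1, 6, -4, -5, 4
Bring down -1.
  -1 * -1 = 1; 1 + 6 = 7
  7 * -1 = -7; -7 - 4 = -11
  -11 * -1 = 11; 11 - 5 = 6
  6 * -1 = -6; -6 + 4 = -2
Quotient: -x^3 + 7x^2 - 11x + 6, Remainder: -2


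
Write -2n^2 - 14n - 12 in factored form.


Roots satisfy r1 + r2 = -b/a = -7 and r1*r2 = c/a = 6.
So r1 = -6, r2 = -1.
-2n^2 - 14n - 12 = -2(n - r1)(n - r2) = -2(n + 6)(n + 1)


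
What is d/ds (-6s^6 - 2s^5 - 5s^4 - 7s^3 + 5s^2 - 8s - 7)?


Apply the power rule term by term:
  d/ds(-6s^6) = -36s^5
  d/ds(-2s^5) = -10s^4
  d/ds(-5s^4) = -20s^3
  d/ds(-7s^3) = -21s^2
  d/ds(5s^2) = 10s
  d/ds(-8s) = -8
  d/ds(-7) = 0
p'(s) = -36s^5 - 10s^4 - 20s^3 - 21s^2 + 10s - 8


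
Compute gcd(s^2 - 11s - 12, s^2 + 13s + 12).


Factor each:
  s^2 - 11s - 12 = (s + 1)(s - 12)
  s^2 + 13s + 12 = (s + 1)(s + 12)
Common monic factor: s + 1


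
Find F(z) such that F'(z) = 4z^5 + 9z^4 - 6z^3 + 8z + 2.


Reverse power rule on each term:
  ∫ 4z^5 dz = (2/3)z^6
  ∫ 9z^4 dz = (9/5)z^5
  ∫ -6z^3 dz = -(3/2)z^4
  ∫ 8z dz = 4z^2
  ∫ 2 dz = 2z
F(z) = (2/3)z^6 + (9/5)z^5 - (3/2)z^4 + 4z^2 + 2z + C


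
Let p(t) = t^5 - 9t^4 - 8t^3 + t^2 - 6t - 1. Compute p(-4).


Using direct substitution:
  1 * (-4)^5 = -1024
  -9 * (-4)^4 = -2304
  -8 * (-4)^3 = 512
  1 * (-4)^2 = 16
  -6 * (-4)^1 = 24
  constant: -1
Sum = -1024 - 2304 + 512 + 16 + 24 - 1 = -2777


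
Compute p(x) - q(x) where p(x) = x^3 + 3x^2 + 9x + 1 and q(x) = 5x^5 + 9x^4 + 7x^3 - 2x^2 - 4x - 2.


Distribute the minus sign:
  (x^3 + 3x^2 + 9x + 1)
- (5x^5 + 9x^4 + 7x^3 - 2x^2 - 4x - 2)
Negate second polynomial: -5x^5 - 9x^4 - 7x^3 + 2x^2 + 4x + 2
Add: -5x^5 - 9x^4 - 6x^3 + 5x^2 + 13x + 3


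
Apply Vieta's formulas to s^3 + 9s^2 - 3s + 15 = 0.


Monic cubic s^3+bs^2+cs+d=0: sum=-b, pairwise sum=c, product=-d.
b=9, c=-3, d=15
r1+r2+r3 = -9
r1r2+r1r3+r2r3 = -3
r1r2r3 = -15


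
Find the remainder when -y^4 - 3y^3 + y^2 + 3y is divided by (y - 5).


By the Remainder Theorem, the remainder equals p(5):
  -1*(5)^4 = -625
  -3*(5)^3 = -375
  1*(5)^2 = 25
  3*(5)^1 = 15
  constant: 0
Sum: -625 - 375 + 25 + 15 + 0 = -960


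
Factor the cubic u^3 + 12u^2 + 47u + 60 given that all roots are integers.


Try integer roots (divisors of 60). u=-3: p(-3)=0.
Divide out (u + 3): quotient is u^2 + 9u + 20.
Factor the quadratic: (u + 4)(u + 5)
Result: (u + 3)(u + 4)(u + 5)


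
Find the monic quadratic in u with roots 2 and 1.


p(u) = (u - 2)(u - 1)
Expand: u^2 - 3u + 2


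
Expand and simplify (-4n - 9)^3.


Expand (-4n - 9)^3 by repeated multiplication:
  (-4n - 9)^2 = 16n^2 + 72n + 81
= -64n^3 - 432n^2 - 972n - 729


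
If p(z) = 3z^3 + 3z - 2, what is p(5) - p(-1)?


p(5) = 388
p(-1) = -8
p(5) - p(-1) = 388 + 8 = 396


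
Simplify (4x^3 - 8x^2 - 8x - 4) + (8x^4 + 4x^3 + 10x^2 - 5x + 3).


Align terms by degree and add:
  4x^3 - 8x^2 - 8x - 4
+ 8x^4 + 4x^3 + 10x^2 - 5x + 3
= 8x^4 + 8x^3 + 2x^2 - 13x - 1


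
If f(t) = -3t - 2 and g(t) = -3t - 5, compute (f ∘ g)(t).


Substitute g(t) into f:
f(g(t)) = -3*(-3t - 5) + (-2)
Expand and combine: 9t + 13
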